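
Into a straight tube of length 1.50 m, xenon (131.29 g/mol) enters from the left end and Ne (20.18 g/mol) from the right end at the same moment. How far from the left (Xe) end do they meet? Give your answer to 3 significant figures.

The fronts meet when d_Xe + d_Ne = L with d_Xe/d_Ne = √(M_Ne/M_Xe) (Graham's law). Here √(M_Ne/M_Xe) = √(20.18/131.29) = 0.3921.
With d_Xe + d_Ne = 1.50 m, d_Ne = 1.50/(1 + 0.3921) = 1.078 m.
d_Xe = 1.50 − 1.078 = 0.422 m.

0.422 m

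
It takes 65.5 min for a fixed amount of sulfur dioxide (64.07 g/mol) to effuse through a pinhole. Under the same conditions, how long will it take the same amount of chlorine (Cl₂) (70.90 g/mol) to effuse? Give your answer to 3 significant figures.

68.9 min

Since effusion rate ∝ 1/√M, t_Cl₂/t_SO₂ = √(M_Cl₂/M_SO₂) = √(70.90/64.07) = √1.107 = 1.052.
So the time for Cl₂ is 65.5 × 1.052 = 68.9 min.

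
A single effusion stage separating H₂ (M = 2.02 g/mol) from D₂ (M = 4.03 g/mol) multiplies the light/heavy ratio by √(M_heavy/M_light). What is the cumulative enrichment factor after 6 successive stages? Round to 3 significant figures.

Each stage multiplies the ratio by α = √(4.03/2.02), so after 6 stages the overall factor is α^6 = (4.03/2.02)^(6/2).
= 1.99505^3 = 7.94.

7.94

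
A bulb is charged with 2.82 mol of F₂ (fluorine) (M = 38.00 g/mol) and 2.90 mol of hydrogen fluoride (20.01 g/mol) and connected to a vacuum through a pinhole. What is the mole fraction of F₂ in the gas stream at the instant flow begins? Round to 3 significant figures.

0.414

Rate_i ∝ x_i/√M_i (Graham's law weighted by mole fraction), so the effusate composition follows n_i/√M_i.
x_F₂(eff) = (n_F₂/√M_F₂) / (n_F₂/√M_F₂ + n_HF/√M_HF)
= (2.82/√38.00) / (2.82/√38.00 + 2.90/√20.01) = 0.4575/(0.4575 + 0.6483) = 0.414.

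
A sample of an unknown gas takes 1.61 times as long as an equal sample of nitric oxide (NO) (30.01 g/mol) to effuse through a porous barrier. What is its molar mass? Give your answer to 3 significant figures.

77.8 g/mol

By Graham's law, t_X/t_NO = √(M_X/M_NO).
1.61 = √(M_X/30.01)
M_X = 30.01 × 1.61² = 30.01 × 2.592 = 77.8 g/mol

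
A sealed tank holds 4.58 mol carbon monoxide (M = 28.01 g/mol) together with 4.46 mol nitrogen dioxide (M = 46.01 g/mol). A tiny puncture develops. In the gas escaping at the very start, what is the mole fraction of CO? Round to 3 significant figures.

0.568

Each component's effusion rate ∝ (its partial pressure)·(1/√M) ∝ n_i/√M_i.
Mole fraction of CO in the effusate = (n_CO/√M_CO) / (n_CO/√M_CO + n_NO₂/√M_NO₂)
= (4.58/√28.01) / (4.58/√28.01 + 4.46/√46.01) = 0.8654/(0.8654 + 0.6575) = 0.568.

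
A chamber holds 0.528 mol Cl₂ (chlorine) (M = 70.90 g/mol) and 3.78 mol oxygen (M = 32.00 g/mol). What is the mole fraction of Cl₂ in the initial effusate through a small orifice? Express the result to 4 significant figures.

Rate_i ∝ x_i/√M_i (Graham's law weighted by mole fraction), so the effusate composition follows n_i/√M_i.
So x_Cl₂ in the escaping gas = (n_Cl₂/√M_Cl₂) / Σ(n_i/√M_i)
= (0.528/√70.90) / (0.528/√70.90 + 3.78/√32.00) = 0.06271/(0.06271 + 0.6682) = 0.08579.

0.08579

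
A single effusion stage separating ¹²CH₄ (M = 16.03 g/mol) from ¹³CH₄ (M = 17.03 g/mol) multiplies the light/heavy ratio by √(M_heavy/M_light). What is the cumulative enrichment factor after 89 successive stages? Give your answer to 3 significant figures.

14.8

Overall factor = α^89 with α = √(17.03/16.03), i.e. (17.03/16.03)^(89/2).
= 1.06238^(89/2) = 14.8.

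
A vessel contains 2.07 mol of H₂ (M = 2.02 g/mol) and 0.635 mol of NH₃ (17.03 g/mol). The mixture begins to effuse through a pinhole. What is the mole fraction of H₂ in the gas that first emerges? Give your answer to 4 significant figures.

The effusion rate of species i is ∝ p_i/√M_i ∝ n_i/√M_i.
Mole fraction of H₂ in the effusate = (n_H₂/√M_H₂) / (n_H₂/√M_H₂ + n_NH₃/√M_NH₃)
= (2.07/√2.02) / (2.07/√2.02 + 0.635/√17.03) = 1.456/(1.456 + 0.1539) = 0.9044.

0.9044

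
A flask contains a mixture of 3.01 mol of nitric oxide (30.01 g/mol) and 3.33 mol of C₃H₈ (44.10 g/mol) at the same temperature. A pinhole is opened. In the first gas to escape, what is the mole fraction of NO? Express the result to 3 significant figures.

The effusion rate of species i is ∝ p_i/√M_i ∝ n_i/√M_i.
Mole fraction of NO in the effusate = (n_NO/√M_NO) / (n_NO/√M_NO + n_C₃H₈/√M_C₃H₈)
= (3.01/√30.01) / (3.01/√30.01 + 3.33/√44.10) = 0.5495/(0.5495 + 0.5014) = 0.523.

0.523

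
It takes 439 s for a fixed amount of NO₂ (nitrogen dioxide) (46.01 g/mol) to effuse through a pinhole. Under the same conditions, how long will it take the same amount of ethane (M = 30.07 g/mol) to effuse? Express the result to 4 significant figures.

Graham's law gives t_C₂H₆/t_NO₂ = √(M_C₂H₆/M_NO₂) = √(30.07/46.01) = √0.6536 = 0.8084.
So the time for C₂H₆ is 439 × 0.8084 = 354.9 s.

354.9 s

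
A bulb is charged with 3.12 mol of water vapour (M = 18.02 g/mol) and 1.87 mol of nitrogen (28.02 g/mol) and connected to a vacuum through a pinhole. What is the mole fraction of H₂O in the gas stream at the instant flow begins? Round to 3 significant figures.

Each component's effusion rate ∝ (its partial pressure)·(1/√M) ∝ n_i/√M_i.
So x_H₂O in the escaping gas = (n_H₂O/√M_H₂O) / Σ(n_i/√M_i)
= (3.12/√18.02) / (3.12/√18.02 + 1.87/√28.02) = 0.7350/(0.7350 + 0.3533) = 0.675.

0.675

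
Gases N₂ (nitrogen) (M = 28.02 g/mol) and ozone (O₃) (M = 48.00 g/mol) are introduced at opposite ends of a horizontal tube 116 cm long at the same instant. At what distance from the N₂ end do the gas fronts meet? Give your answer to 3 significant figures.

65.8 cm

Graham's law gives d_N₂/d_O₃ = rate_N₂/rate_O₃ = √(M_O₃/M_N₂) = √(48.00/28.02) = 1.309.
With d_N₂ + d_O₃ = 116 cm, d_O₃ = 116/(1 + 1.309) = 50.24 cm.
d_N₂ = 116 − 50.24 = 65.8 cm.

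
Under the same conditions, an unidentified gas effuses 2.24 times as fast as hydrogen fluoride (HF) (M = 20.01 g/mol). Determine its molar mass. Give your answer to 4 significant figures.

3.988 g/mol

Graham's law gives rate_X/rate_HF = √(M_HF/M_X).
2.24 = √(20.01/M_X)
M_X = 20.01 / 2.24² = 20.01 / 5.018 = 3.988 g/mol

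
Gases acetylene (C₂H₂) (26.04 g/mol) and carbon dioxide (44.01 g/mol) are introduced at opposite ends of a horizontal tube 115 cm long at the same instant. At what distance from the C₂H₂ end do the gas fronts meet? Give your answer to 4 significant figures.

Distances travelled in equal time are proportional to diffusion rates, so d_C₂H₂/d_CO₂ = √(M_CO₂/M_C₂H₂) = √(44.01/26.04) = 1.300.
With d_C₂H₂ + d_CO₂ = 115 cm, d_CO₂ = 115/(1 + 1.300) = 50.00 cm.
d_C₂H₂ = 115 − 50.00 = 65.00 cm.

65.00 cm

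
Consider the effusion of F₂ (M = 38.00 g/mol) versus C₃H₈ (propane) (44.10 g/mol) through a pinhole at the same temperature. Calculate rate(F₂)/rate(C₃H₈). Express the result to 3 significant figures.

1.08

By Graham's law, rate_F₂/rate_C₃H₈ = √(M_C₃H₈/M_F₂) = √(44.10/38.00) = √1.161 = 1.08.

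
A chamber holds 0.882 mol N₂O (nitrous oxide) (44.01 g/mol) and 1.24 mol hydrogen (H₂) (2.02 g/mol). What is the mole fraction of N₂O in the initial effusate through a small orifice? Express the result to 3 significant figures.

0.132

The effusion rate of species i is ∝ p_i/√M_i ∝ n_i/√M_i.
Mole fraction of N₂O in the effusate = (n_N₂O/√M_N₂O) / (n_N₂O/√M_N₂O + n_H₂/√M_H₂)
= (0.882/√44.01) / (0.882/√44.01 + 1.24/√2.02) = 0.1330/(0.1330 + 0.8725) = 0.132.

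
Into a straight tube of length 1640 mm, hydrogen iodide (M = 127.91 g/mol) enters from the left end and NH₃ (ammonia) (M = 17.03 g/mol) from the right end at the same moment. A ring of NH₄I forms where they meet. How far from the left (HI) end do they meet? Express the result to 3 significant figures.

In equal time, each gas travels a distance ∝ its rate ∝ 1/√M, so d_HI/d_NH₃ = √(M_NH₃/M_HI) = √(17.03/127.91) = 0.3649.
With d_HI + d_NH₃ = 1640 mm, d_NH₃ = 1640/(1 + 0.3649) = 1202 mm.
d_HI = 1640 − 1202 = 438 mm.

438 mm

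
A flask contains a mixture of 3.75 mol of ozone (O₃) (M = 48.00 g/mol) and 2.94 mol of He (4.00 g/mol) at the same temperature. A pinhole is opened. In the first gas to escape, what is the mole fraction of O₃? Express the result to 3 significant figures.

0.269

Rate_i ∝ x_i/√M_i (Graham's law weighted by mole fraction), so the effusate composition follows n_i/√M_i.
x_O₃(eff) = (n_O₃/√M_O₃) / (n_O₃/√M_O₃ + n_He/√M_He)
= (3.75/√48.00) / (3.75/√48.00 + 2.94/√4.00) = 0.5413/(0.5413 + 1.470) = 0.269.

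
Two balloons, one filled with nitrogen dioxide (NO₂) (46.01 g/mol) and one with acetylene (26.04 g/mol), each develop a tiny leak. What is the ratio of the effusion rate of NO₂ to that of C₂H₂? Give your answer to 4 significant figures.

0.7523

Using Graham's law: rate_NO₂/rate_C₂H₂ = √(M_C₂H₂/M_NO₂) = √(26.04/46.01) = √0.5660 = 0.7523.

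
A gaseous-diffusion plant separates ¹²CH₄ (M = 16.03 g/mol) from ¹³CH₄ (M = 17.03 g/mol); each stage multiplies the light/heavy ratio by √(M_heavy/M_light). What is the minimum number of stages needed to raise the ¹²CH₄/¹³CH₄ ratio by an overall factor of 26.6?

109

With α = √(17.03/16.03) per stage, ln α = ½ ln(1.06238) = 0.03026.
Need α^N ≥ 26.6 ⇒ N ≥ ln(26.6) / ln α = 3.281 / 0.03026 = 108.43.
Minimum whole number of stages: N = 109.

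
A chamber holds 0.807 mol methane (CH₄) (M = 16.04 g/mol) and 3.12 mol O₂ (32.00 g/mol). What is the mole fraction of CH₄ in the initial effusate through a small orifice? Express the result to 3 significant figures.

0.268

Rate_i ∝ x_i/√M_i (Graham's law weighted by mole fraction), so the effusate composition follows n_i/√M_i.
Mole fraction of CH₄ in the effusate = (n_CH₄/√M_CH₄) / (n_CH₄/√M_CH₄ + n_O₂/√M_O₂)
= (0.807/√16.04) / (0.807/√16.04 + 3.12/√32.00) = 0.2015/(0.2015 + 0.5515) = 0.268.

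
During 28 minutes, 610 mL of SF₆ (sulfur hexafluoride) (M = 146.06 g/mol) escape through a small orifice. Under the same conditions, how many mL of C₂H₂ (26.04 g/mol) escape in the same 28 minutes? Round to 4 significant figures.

1445 mL

Since effusion rate ∝ 1/√M, rate_C₂H₂/rate_SF₆ = √(M_SF₆/M_C₂H₂) = √(146.06/26.04) = √5.609 = 2.368.
So the volume for C₂H₂ is 610 × 2.368 = 1445 mL.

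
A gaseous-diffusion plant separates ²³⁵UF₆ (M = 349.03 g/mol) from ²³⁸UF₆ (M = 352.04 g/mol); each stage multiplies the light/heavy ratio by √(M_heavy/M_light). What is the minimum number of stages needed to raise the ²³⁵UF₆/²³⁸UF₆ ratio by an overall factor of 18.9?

With α = √(352.04/349.03) per stage, ln α = ½ ln(1.00862) = 0.004293.
Need α^N ≥ 18.9 ⇒ N ≥ ln(18.9) / ln α = 2.939 / 0.004293 = 684.57.
Rounding up, N = 685 stages.

685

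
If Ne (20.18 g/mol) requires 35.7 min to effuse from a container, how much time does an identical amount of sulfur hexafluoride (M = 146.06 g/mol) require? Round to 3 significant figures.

From Graham's law, t_SF₆/t_Ne = √(M_SF₆/M_Ne) = √(146.06/20.18) = √7.238 = 2.690.
So the time for SF₆ is 35.7 × 2.690 = 96.0 min.

96.0 min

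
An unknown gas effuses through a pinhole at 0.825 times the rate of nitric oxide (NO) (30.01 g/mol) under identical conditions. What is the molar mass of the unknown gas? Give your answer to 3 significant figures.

From Graham's law, rate_X/rate_NO = √(M_NO/M_X).
0.825 = √(30.01/M_X)
M_X = 30.01 / 0.825² = 30.01 / 0.6806 = 44.1 g/mol

44.1 g/mol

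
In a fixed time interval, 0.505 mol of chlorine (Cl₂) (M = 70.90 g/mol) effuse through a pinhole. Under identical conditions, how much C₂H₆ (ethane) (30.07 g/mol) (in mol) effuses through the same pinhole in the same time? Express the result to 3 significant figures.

0.775 mol

By Graham's law, rate_C₂H₆/rate_Cl₂ = √(M_Cl₂/M_C₂H₆) = √(70.90/30.07) = √2.358 = 1.536.
So the amount for C₂H₆ is 0.505 × 1.536 = 0.775 mol.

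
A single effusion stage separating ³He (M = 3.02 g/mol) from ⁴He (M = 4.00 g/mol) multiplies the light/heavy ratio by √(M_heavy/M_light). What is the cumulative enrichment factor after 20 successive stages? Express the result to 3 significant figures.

Each stage multiplies the ratio by α = √(4.00/3.02), so after 20 stages the overall factor is α^20 = (4.00/3.02)^(20/2).
= 1.32450^10 = 16.6.

16.6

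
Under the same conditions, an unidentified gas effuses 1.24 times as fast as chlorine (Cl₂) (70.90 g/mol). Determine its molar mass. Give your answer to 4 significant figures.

46.11 g/mol

Graham's law gives rate_X/rate_Cl₂ = √(M_Cl₂/M_X).
1.24 = √(70.90/M_X)
M_X = 70.90 / 1.24² = 70.90 / 1.538 = 46.11 g/mol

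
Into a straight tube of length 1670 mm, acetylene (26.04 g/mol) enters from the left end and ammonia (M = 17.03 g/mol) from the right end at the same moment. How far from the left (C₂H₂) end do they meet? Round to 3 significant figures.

747 mm

Distances travelled in equal time are proportional to diffusion rates, so d_C₂H₂/d_NH₃ = √(M_NH₃/M_C₂H₂) = √(17.03/26.04) = 0.8087.
With d_C₂H₂ + d_NH₃ = 1670 mm, d_NH₃ = 1670/(1 + 0.8087) = 923.3 mm.
d_C₂H₂ = 1670 − 923.3 = 747 mm.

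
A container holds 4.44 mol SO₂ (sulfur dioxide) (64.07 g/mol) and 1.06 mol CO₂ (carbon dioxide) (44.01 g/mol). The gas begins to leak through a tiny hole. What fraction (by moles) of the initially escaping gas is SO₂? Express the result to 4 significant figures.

Each component's effusion rate ∝ (its partial pressure)·(1/√M) ∝ n_i/√M_i.
x_SO₂(eff) = (n_SO₂/√M_SO₂) / (n_SO₂/√M_SO₂ + n_CO₂/√M_CO₂)
= (4.44/√64.07) / (4.44/√64.07 + 1.06/√44.01) = 0.5547/(0.5547 + 0.1598) = 0.7764.

0.7764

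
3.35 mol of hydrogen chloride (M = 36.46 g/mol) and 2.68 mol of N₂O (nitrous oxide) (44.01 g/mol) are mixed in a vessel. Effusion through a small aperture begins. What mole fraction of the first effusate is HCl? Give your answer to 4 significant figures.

Rate_i ∝ x_i/√M_i (Graham's law weighted by mole fraction), so the effusate composition follows n_i/√M_i.
So x_HCl in the escaping gas = (n_HCl/√M_HCl) / Σ(n_i/√M_i)
= (3.35/√36.46) / (3.35/√36.46 + 2.68/√44.01) = 0.5548/(0.5548 + 0.4040) = 0.5787.

0.5787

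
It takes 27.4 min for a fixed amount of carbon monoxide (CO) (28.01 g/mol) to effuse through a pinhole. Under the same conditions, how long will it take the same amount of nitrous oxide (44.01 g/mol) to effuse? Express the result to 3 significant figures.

From Graham's law, t_N₂O/t_CO = √(M_N₂O/M_CO) = √(44.01/28.01) = √1.571 = 1.253.
So the time for N₂O is 27.4 × 1.253 = 34.3 min.

34.3 min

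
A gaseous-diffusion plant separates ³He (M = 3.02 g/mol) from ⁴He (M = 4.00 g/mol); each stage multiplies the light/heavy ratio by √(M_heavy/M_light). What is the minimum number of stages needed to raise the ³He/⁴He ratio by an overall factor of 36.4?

26

Single-stage factor α = √(4.00/3.02), so ln α = ½ ln(1.32450) = 0.1405.
Need α^N ≥ 36.4 ⇒ N ≥ ln(36.4) / ln α = 3.595 / 0.1405 = 25.58.
Rounding up, N = 26 stages.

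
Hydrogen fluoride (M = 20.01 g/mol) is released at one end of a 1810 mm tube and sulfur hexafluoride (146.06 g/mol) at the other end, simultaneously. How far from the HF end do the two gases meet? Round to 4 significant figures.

1321 mm

In equal time, each gas travels a distance ∝ its rate ∝ 1/√M, so d_HF/d_SF₆ = √(M_SF₆/M_HF) = √(146.06/20.01) = 2.702.
With d_HF + d_SF₆ = 1810 mm, d_SF₆ = 1810/(1 + 2.702) = 489.0 mm.
d_HF = 1810 − 489.0 = 1321 mm.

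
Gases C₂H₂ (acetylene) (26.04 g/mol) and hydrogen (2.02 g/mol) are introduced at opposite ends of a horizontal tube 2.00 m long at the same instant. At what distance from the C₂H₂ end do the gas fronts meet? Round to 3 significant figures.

0.436 m

In equal time, each gas travels a distance ∝ its rate ∝ 1/√M, so d_C₂H₂/d_H₂ = √(M_H₂/M_C₂H₂) = √(2.02/26.04) = 0.2785.
With d_C₂H₂ + d_H₂ = 2.00 m, d_H₂ = 2.00/(1 + 0.2785) = 1.564 m.
d_C₂H₂ = 2.00 − 1.564 = 0.436 m.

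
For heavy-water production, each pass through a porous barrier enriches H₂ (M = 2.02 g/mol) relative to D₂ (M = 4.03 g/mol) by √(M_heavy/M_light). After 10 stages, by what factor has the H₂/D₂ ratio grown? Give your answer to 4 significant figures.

31.61

Overall factor = α^10 with α = √(4.03/2.02), i.e. (4.03/2.02)^(10/2).
= 1.99505^5 = 31.61.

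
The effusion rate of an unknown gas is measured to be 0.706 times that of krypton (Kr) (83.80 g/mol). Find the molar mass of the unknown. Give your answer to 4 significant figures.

168.1 g/mol

Graham's law gives rate_X/rate_Kr = √(M_Kr/M_X).
0.706 = √(83.80/M_X)
M_X = 83.80 / 0.706² = 83.80 / 0.4984 = 168.1 g/mol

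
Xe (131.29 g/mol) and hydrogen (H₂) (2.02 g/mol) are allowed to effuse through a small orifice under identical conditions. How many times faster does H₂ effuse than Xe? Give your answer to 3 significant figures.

8.06

From Graham's law, rate_H₂/rate_Xe = √(M_Xe/M_H₂) = √(131.29/2.02) = √65.00 = 8.06.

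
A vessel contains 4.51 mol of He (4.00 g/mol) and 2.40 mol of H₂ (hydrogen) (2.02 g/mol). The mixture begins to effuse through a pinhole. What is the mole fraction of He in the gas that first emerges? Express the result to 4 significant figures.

0.5718

The effusion rate of species i is ∝ p_i/√M_i ∝ n_i/√M_i.
So x_He in the escaping gas = (n_He/√M_He) / Σ(n_i/√M_i)
= (4.51/√4.00) / (4.51/√4.00 + 2.40/√2.02) = 2.255/(2.255 + 1.689) = 0.5718.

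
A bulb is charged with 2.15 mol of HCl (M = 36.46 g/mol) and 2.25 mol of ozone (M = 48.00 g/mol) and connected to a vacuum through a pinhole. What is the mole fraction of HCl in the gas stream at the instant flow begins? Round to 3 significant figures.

0.523

Effusion rate of each component ∝ n_i/√M_i (partial pressure × 1/√M).
So x_HCl in the escaping gas = (n_HCl/√M_HCl) / Σ(n_i/√M_i)
= (2.15/√36.46) / (2.15/√36.46 + 2.25/√48.00) = 0.3561/(0.3561 + 0.3248) = 0.523.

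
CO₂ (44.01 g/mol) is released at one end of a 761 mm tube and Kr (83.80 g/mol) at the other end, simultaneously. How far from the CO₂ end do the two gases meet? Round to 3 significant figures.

Graham's law gives d_CO₂/d_Kr = rate_CO₂/rate_Kr = √(M_Kr/M_CO₂) = √(83.80/44.01) = 1.380.
With d_CO₂ + d_Kr = 761 mm, d_Kr = 761/(1 + 1.380) = 319.8 mm.
d_CO₂ = 761 − 319.8 = 441 mm.

441 mm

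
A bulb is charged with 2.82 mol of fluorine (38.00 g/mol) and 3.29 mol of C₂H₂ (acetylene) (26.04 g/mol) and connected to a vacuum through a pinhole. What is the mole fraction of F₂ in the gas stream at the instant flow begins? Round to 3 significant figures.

0.415

Rate_i ∝ x_i/√M_i (Graham's law weighted by mole fraction), so the effusate composition follows n_i/√M_i.
x_F₂(eff) = (n_F₂/√M_F₂) / (n_F₂/√M_F₂ + n_C₂H₂/√M_C₂H₂)
= (2.82/√38.00) / (2.82/√38.00 + 3.29/√26.04) = 0.4575/(0.4575 + 0.6447) = 0.415.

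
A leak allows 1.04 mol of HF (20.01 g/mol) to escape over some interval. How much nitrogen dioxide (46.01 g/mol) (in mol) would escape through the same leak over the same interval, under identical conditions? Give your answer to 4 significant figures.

0.6859 mol

By Graham's law, rate_NO₂/rate_HF = √(M_HF/M_NO₂) = √(20.01/46.01) = √0.4349 = 0.6595.
So the amount for NO₂ is 1.04 × 0.6595 = 0.6859 mol.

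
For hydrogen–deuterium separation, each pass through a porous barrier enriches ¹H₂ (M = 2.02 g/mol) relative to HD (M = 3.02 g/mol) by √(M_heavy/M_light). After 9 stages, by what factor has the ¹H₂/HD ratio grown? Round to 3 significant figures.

6.11

After 9 stages the ratio has grown by (√(3.02/2.02))^9 = (3.02/2.02)^(9/2).
= 1.49505^(9/2) = 6.11.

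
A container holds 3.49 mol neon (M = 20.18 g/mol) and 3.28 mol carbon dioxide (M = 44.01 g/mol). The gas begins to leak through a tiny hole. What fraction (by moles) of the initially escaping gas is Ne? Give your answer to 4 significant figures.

0.6111

Effusion rate of each component ∝ n_i/√M_i (partial pressure × 1/√M).
So x_Ne in the escaping gas = (n_Ne/√M_Ne) / Σ(n_i/√M_i)
= (3.49/√20.18) / (3.49/√20.18 + 3.28/√44.01) = 0.7769/(0.7769 + 0.4944) = 0.6111.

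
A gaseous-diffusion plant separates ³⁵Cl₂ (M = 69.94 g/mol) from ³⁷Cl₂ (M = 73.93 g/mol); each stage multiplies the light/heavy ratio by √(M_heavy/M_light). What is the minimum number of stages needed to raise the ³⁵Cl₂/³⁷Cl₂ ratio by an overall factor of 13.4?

Single-stage factor α = √(73.93/69.94), so ln α = ½ ln(1.05705) = 0.02774.
Need α^N ≥ 13.4 ⇒ N ≥ ln(13.4) / ln α = 2.595 / 0.02774 = 93.55.
Minimum whole number of stages: N = 94.

94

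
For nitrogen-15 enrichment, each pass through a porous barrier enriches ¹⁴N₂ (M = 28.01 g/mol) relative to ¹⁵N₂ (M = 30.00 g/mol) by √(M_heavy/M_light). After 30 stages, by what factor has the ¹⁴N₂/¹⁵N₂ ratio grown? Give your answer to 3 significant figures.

2.80

Overall factor = α^30 with α = √(30.00/28.01), i.e. (30.00/28.01)^(30/2).
= 1.07105^15 = 2.80.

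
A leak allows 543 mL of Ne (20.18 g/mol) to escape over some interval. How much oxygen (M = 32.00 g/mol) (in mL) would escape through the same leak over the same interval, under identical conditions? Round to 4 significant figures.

Graham's law gives rate_O₂/rate_Ne = √(M_Ne/M_O₂) = √(20.18/32.00) = √0.6306 = 0.7941.
So the volume for O₂ is 543 × 0.7941 = 431.2 mL.

431.2 mL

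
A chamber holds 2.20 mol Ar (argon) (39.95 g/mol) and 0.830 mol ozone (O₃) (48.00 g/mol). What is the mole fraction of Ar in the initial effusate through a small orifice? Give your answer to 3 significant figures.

Effusion rate of each component ∝ n_i/√M_i (partial pressure × 1/√M).
x_Ar(eff) = (n_Ar/√M_Ar) / (n_Ar/√M_Ar + n_O₃/√M_O₃)
= (2.20/√39.95) / (2.20/√39.95 + 0.830/√48.00) = 0.3481/(0.3481 + 0.1198) = 0.744.

0.744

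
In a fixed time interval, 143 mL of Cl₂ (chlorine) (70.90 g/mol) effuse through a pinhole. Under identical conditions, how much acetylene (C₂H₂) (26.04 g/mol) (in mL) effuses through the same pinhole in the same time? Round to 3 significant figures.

236 mL

By Graham's law, rate_C₂H₂/rate_Cl₂ = √(M_Cl₂/M_C₂H₂) = √(70.90/26.04) = √2.723 = 1.650.
So the volume for C₂H₂ is 143 × 1.650 = 236 mL.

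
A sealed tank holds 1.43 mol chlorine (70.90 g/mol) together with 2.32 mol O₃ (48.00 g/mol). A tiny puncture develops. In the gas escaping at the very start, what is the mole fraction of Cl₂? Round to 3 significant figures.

Effusion rate of each component ∝ n_i/√M_i (partial pressure × 1/√M).
So x_Cl₂ in the escaping gas = (n_Cl₂/√M_Cl₂) / Σ(n_i/√M_i)
= (1.43/√70.90) / (1.43/√70.90 + 2.32/√48.00) = 0.1698/(0.1698 + 0.3349) = 0.337.

0.337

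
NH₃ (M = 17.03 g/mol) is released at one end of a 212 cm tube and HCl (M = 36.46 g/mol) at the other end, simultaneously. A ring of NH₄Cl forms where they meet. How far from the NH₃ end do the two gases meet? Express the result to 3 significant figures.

The fronts meet when d_NH₃ + d_HCl = L with d_NH₃/d_HCl = √(M_HCl/M_NH₃) (Graham's law). Here √(M_HCl/M_NH₃) = √(36.46/17.03) = 1.463.
With d_NH₃ + d_HCl = 212 cm, d_HCl = 212/(1 + 1.463) = 86.07 cm.
d_NH₃ = 212 − 86.07 = 126 cm.

126 cm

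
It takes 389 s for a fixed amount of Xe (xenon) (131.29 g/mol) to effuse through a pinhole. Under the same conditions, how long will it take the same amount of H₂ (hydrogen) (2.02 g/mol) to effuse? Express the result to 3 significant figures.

48.3 s

From Graham's law, t_H₂/t_Xe = √(M_H₂/M_Xe) = √(2.02/131.29) = √0.01539 = 0.1240.
So the time for H₂ is 389 × 0.1240 = 48.3 s.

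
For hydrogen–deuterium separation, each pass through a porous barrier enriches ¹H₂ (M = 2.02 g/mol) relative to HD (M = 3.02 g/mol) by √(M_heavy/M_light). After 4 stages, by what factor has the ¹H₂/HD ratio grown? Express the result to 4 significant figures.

2.235

Each stage multiplies the ratio by α = √(3.02/2.02), so after 4 stages the overall factor is α^4 = (3.02/2.02)^(4/2).
= 1.49505^2 = 2.235.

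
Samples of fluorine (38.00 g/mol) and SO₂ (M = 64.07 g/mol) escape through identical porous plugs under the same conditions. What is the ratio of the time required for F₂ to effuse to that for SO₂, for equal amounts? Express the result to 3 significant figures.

0.770

By Graham's law, t_F₂/t_SO₂ = √(M_F₂/M_SO₂) = √(38.00/64.07) = √0.5931 = 0.770.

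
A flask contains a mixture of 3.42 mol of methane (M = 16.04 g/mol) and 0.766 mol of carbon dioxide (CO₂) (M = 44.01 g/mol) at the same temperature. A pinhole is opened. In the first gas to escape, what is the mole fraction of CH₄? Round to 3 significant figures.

Rate_i ∝ x_i/√M_i (Graham's law weighted by mole fraction), so the effusate composition follows n_i/√M_i.
So x_CH₄ in the escaping gas = (n_CH₄/√M_CH₄) / Σ(n_i/√M_i)
= (3.42/√16.04) / (3.42/√16.04 + 0.766/√44.01) = 0.8539/(0.8539 + 0.1155) = 0.881.

0.881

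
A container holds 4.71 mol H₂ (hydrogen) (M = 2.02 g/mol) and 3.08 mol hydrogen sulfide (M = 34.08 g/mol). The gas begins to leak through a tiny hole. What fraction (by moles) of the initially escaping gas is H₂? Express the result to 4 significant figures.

0.8627

Each component's effusion rate ∝ (its partial pressure)·(1/√M) ∝ n_i/√M_i.
Mole fraction of H₂ in the effusate = (n_H₂/√M_H₂) / (n_H₂/√M_H₂ + n_H₂S/√M_H₂S)
= (4.71/√2.02) / (4.71/√2.02 + 3.08/√34.08) = 3.314/(3.314 + 0.5276) = 0.8627.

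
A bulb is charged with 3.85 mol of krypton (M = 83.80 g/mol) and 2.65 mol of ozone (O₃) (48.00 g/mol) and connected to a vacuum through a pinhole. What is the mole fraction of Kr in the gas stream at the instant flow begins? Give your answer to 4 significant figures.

Rate_i ∝ x_i/√M_i (Graham's law weighted by mole fraction), so the effusate composition follows n_i/√M_i.
Mole fraction of Kr in the effusate = (n_Kr/√M_Kr) / (n_Kr/√M_Kr + n_O₃/√M_O₃)
= (3.85/√83.80) / (3.85/√83.80 + 2.65/√48.00) = 0.4206/(0.4206 + 0.3825) = 0.5237.

0.5237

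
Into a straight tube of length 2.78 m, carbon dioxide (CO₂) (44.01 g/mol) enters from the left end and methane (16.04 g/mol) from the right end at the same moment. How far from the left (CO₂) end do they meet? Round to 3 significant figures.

1.05 m

Distances travelled in equal time are proportional to diffusion rates, so d_CO₂/d_CH₄ = √(M_CH₄/M_CO₂) = √(16.04/44.01) = 0.6037.
With d_CO₂ + d_CH₄ = 2.78 m, d_CH₄ = 2.78/(1 + 0.6037) = 1.733 m.
d_CO₂ = 2.78 − 1.733 = 1.05 m.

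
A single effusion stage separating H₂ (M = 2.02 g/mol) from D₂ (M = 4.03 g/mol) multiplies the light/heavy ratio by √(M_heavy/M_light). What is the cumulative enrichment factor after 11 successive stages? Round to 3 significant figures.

After 11 stages the ratio has grown by (√(4.03/2.02))^11 = (4.03/2.02)^(11/2).
= 1.99505^(11/2) = 44.6.

44.6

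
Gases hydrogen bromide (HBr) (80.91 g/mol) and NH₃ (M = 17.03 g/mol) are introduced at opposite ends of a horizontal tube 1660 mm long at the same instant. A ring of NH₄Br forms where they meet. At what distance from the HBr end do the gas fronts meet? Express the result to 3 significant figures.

522 mm

Distances travelled in equal time are proportional to diffusion rates, so d_HBr/d_NH₃ = √(M_NH₃/M_HBr) = √(17.03/80.91) = 0.4588.
With d_HBr + d_NH₃ = 1660 mm, d_NH₃ = 1660/(1 + 0.4588) = 1138 mm.
d_HBr = 1660 − 1138 = 522 mm.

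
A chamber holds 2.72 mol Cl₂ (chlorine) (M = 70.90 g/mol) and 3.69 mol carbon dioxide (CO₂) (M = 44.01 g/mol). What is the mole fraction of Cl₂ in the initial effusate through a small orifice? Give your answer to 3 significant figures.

0.367

Each component's effusion rate ∝ (its partial pressure)·(1/√M) ∝ n_i/√M_i.
So x_Cl₂ in the escaping gas = (n_Cl₂/√M_Cl₂) / Σ(n_i/√M_i)
= (2.72/√70.90) / (2.72/√70.90 + 3.69/√44.01) = 0.3230/(0.3230 + 0.5562) = 0.367.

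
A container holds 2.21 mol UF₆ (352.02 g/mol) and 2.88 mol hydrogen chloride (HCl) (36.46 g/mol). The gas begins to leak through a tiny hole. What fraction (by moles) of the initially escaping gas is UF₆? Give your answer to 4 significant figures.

The effusion rate of species i is ∝ p_i/√M_i ∝ n_i/√M_i.
x_UF₆(eff) = (n_UF₆/√M_UF₆) / (n_UF₆/√M_UF₆ + n_HCl/√M_HCl)
= (2.21/√352.02) / (2.21/√352.02 + 2.88/√36.46) = 0.1178/(0.1178 + 0.4770) = 0.1980.

0.1980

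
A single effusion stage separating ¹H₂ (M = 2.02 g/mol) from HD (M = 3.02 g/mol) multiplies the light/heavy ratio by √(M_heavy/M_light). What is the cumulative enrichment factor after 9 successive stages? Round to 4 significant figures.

Each stage multiplies the ratio by α = √(3.02/2.02), so after 9 stages the overall factor is α^9 = (3.02/2.02)^(9/2).
= 1.49505^(9/2) = 6.109.

6.109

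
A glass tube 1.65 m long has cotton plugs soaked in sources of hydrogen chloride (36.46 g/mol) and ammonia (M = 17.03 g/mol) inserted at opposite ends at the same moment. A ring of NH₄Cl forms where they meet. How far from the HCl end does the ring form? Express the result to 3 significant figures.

0.670 m

Graham's law gives d_HCl/d_NH₃ = rate_HCl/rate_NH₃ = √(M_NH₃/M_HCl) = √(17.03/36.46) = 0.6834.
With d_HCl + d_NH₃ = 1.65 m, d_NH₃ = 1.65/(1 + 0.6834) = 0.9801 m.
d_HCl = 1.65 − 0.9801 = 0.670 m.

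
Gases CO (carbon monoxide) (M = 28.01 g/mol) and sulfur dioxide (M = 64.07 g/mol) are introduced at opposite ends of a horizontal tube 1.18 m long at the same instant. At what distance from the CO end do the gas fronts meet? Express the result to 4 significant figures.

Graham's law gives d_CO/d_SO₂ = rate_CO/rate_SO₂ = √(M_SO₂/M_CO) = √(64.07/28.01) = 1.512.
With d_CO + d_SO₂ = 1.18 m, d_SO₂ = 1.18/(1 + 1.512) = 0.4697 m.
d_CO = 1.18 − 0.4697 = 0.7103 m.

0.7103 m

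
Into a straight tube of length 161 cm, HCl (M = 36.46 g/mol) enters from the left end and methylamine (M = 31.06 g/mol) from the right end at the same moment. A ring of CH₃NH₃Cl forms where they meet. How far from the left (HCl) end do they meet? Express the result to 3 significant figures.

77.3 cm

Graham's law gives d_HCl/d_CH₃NH₂ = rate_HCl/rate_CH₃NH₂ = √(M_CH₃NH₂/M_HCl) = √(31.06/36.46) = 0.9230.
With d_HCl + d_CH₃NH₂ = 161 cm, d_CH₃NH₂ = 161/(1 + 0.9230) = 83.72 cm.
d_HCl = 161 − 83.72 = 77.3 cm.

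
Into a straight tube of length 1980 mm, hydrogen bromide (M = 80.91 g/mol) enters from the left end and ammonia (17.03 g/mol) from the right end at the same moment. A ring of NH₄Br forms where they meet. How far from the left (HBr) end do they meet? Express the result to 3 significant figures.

Distances travelled in equal time are proportional to diffusion rates, so d_HBr/d_NH₃ = √(M_NH₃/M_HBr) = √(17.03/80.91) = 0.4588.
With d_HBr + d_NH₃ = 1980 mm, d_NH₃ = 1980/(1 + 0.4588) = 1357 mm.
d_HBr = 1980 − 1357 = 623 mm.

623 mm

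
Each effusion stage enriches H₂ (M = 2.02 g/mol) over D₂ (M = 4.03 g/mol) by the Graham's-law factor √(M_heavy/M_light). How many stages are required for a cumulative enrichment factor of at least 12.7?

8

With α = √(4.03/2.02) per stage, ln α = ½ ln(1.99505) = 0.3453.
Need α^N ≥ 12.7 ⇒ N ≥ ln(12.7) / ln α = 2.542 / 0.3453 = 7.36.
So at least 8 stages are needed.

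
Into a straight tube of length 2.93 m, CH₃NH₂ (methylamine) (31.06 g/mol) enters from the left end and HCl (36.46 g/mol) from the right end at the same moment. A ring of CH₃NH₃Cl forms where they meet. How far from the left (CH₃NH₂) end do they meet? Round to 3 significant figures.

1.52 m

Graham's law gives d_CH₃NH₂/d_HCl = rate_CH₃NH₂/rate_HCl = √(M_HCl/M_CH₃NH₂) = √(36.46/31.06) = 1.083.
With d_CH₃NH₂ + d_HCl = 2.93 m, d_HCl = 2.93/(1 + 1.083) = 1.406 m.
d_CH₃NH₂ = 2.93 − 1.406 = 1.52 m.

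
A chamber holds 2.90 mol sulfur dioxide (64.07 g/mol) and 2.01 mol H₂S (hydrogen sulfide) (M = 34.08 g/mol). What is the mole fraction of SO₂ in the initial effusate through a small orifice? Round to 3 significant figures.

0.513

Each component's effusion rate ∝ (its partial pressure)·(1/√M) ∝ n_i/√M_i.
So x_SO₂ in the escaping gas = (n_SO₂/√M_SO₂) / Σ(n_i/√M_i)
= (2.90/√64.07) / (2.90/√64.07 + 2.01/√34.08) = 0.3623/(0.3623 + 0.3443) = 0.513.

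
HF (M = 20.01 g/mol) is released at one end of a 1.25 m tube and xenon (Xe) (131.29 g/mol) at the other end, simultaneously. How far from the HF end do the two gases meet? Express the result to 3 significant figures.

In equal time, each gas travels a distance ∝ its rate ∝ 1/√M, so d_HF/d_Xe = √(M_Xe/M_HF) = √(131.29/20.01) = 2.561.
With d_HF + d_Xe = 1.25 m, d_Xe = 1.25/(1 + 2.561) = 0.3510 m.
d_HF = 1.25 − 0.3510 = 0.899 m.

0.899 m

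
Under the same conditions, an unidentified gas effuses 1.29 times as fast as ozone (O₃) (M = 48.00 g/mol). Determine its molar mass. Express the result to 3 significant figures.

By Graham's law, rate_X/rate_O₃ = √(M_O₃/M_X).
1.29 = √(48.00/M_X)
M_X = 48.00 / 1.29² = 48.00 / 1.664 = 28.8 g/mol

28.8 g/mol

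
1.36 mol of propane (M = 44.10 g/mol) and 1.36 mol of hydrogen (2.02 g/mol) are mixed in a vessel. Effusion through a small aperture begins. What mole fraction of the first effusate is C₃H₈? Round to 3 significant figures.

0.176

Effusion rate of each component ∝ n_i/√M_i (partial pressure × 1/√M).
Mole fraction of C₃H₈ in the effusate = (n_C₃H₈/√M_C₃H₈) / (n_C₃H₈/√M_C₃H₈ + n_H₂/√M_H₂)
= (1.36/√44.10) / (1.36/√44.10 + 1.36/√2.02) = 0.2048/(0.2048 + 0.9569) = 0.176.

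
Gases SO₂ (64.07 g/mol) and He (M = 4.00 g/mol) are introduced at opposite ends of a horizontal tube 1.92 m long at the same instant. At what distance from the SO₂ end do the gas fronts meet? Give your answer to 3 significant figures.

In equal time, each gas travels a distance ∝ its rate ∝ 1/√M, so d_SO₂/d_He = √(M_He/M_SO₂) = √(4.00/64.07) = 0.2499.
With d_SO₂ + d_He = 1.92 m, d_He = 1.92/(1 + 0.2499) = 1.536 m.
d_SO₂ = 1.92 − 1.536 = 0.384 m.

0.384 m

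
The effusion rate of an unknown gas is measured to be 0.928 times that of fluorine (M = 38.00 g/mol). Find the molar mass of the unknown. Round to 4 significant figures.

44.13 g/mol

Since effusion rate ∝ 1/√M, rate_X/rate_F₂ = √(M_F₂/M_X).
0.928 = √(38.00/M_X)
M_X = 38.00 / 0.928² = 38.00 / 0.8612 = 44.13 g/mol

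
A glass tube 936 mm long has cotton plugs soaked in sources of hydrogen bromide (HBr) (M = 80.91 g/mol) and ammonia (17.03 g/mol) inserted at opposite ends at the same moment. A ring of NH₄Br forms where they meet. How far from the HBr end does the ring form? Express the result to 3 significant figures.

294 mm

The fronts meet when d_HBr + d_NH₃ = L with d_HBr/d_NH₃ = √(M_NH₃/M_HBr) (Graham's law). Here √(M_NH₃/M_HBr) = √(17.03/80.91) = 0.4588.
With d_HBr + d_NH₃ = 936 mm, d_NH₃ = 936/(1 + 0.4588) = 641.6 mm.
d_HBr = 936 − 641.6 = 294 mm.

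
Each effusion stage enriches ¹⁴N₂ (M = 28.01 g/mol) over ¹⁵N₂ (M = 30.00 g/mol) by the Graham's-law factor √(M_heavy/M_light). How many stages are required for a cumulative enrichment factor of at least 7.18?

58

Per stage α = (30.00/28.01)^(1/2) = 1.07105^0.5, giving ln α = 0.03432.
Need α^N ≥ 7.18 ⇒ N ≥ ln(7.18) / ln α = 1.971 / 0.03432 = 57.44.
Minimum whole number of stages: N = 58.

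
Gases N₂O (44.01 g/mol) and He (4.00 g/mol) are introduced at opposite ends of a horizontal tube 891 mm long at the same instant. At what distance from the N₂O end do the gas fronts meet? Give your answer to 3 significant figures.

206 mm

In equal time, each gas travels a distance ∝ its rate ∝ 1/√M, so d_N₂O/d_He = √(M_He/M_N₂O) = √(4.00/44.01) = 0.3015.
With d_N₂O + d_He = 891 mm, d_He = 891/(1 + 0.3015) = 684.6 mm.
d_N₂O = 891 − 684.6 = 206 mm.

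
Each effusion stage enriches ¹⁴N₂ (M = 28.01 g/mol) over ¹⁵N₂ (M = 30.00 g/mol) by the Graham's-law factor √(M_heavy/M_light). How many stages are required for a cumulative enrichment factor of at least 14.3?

With α = √(30.00/28.01) per stage, ln α = ½ ln(1.07105) = 0.03432.
Need α^N ≥ 14.3 ⇒ N ≥ ln(14.3) / ln α = 2.660 / 0.03432 = 77.52.
So at least 78 stages are needed.

78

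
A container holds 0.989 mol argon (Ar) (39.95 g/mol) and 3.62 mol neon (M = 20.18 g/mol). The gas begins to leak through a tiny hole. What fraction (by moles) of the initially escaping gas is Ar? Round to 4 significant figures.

The effusion rate of species i is ∝ p_i/√M_i ∝ n_i/√M_i.
Mole fraction of Ar in the effusate = (n_Ar/√M_Ar) / (n_Ar/√M_Ar + n_Ne/√M_Ne)
= (0.989/√39.95) / (0.989/√39.95 + 3.62/√20.18) = 0.1565/(0.1565 + 0.8058) = 0.1626.

0.1626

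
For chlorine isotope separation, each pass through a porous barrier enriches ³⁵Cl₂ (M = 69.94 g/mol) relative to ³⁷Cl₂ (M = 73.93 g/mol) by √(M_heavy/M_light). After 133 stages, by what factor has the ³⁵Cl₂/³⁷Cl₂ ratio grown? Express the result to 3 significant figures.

40.0

Each stage multiplies the ratio by α = √(73.93/69.94), so after 133 stages the overall factor is α^133 = (73.93/69.94)^(133/2).
= 1.05705^(133/2) = 40.0.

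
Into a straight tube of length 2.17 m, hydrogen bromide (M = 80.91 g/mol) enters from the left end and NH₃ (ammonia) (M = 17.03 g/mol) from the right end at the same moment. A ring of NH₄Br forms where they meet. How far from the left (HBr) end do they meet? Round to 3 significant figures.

Graham's law gives d_HBr/d_NH₃ = rate_HBr/rate_NH₃ = √(M_NH₃/M_HBr) = √(17.03/80.91) = 0.4588.
With d_HBr + d_NH₃ = 2.17 m, d_NH₃ = 2.17/(1 + 0.4588) = 1.488 m.
d_HBr = 2.17 − 1.488 = 0.682 m.

0.682 m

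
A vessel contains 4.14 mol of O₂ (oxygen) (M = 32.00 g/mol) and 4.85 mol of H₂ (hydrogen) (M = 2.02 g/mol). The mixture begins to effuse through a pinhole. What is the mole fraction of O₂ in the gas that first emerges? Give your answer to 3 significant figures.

Effusion rate of each component ∝ n_i/√M_i (partial pressure × 1/√M).
Mole fraction of O₂ in the effusate = (n_O₂/√M_O₂) / (n_O₂/√M_O₂ + n_H₂/√M_H₂)
= (4.14/√32.00) / (4.14/√32.00 + 4.85/√2.02) = 0.7319/(0.7319 + 3.412) = 0.177.

0.177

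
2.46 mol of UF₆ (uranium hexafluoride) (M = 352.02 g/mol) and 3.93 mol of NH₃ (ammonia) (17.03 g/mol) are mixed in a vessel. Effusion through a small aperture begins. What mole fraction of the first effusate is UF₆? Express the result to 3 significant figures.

0.121

Effusion rate of each component ∝ n_i/√M_i (partial pressure × 1/√M).
So x_UF₆ in the escaping gas = (n_UF₆/√M_UF₆) / Σ(n_i/√M_i)
= (2.46/√352.02) / (2.46/√352.02 + 3.93/√17.03) = 0.1311/(0.1311 + 0.9523) = 0.121.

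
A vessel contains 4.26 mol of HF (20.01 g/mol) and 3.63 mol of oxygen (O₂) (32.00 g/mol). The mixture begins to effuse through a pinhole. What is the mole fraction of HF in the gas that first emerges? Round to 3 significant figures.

Each component's effusion rate ∝ (its partial pressure)·(1/√M) ∝ n_i/√M_i.
x_HF(eff) = (n_HF/√M_HF) / (n_HF/√M_HF + n_O₂/√M_O₂)
= (4.26/√20.01) / (4.26/√20.01 + 3.63/√32.00) = 0.9523/(0.9523 + 0.6417) = 0.597.

0.597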